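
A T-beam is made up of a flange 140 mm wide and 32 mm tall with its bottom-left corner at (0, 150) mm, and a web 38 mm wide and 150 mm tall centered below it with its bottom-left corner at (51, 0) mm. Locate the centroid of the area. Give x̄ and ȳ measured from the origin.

Part | A | x̄ᵢ | ȳᵢ | A·x̄ᵢ | A·ȳᵢ
web | 5700.00 | 70.00 | 75.00 | 399000.00 | 427500.00
flange | 4480.00 | 70.00 | 166.00 | 313600.00 | 743680.00
Σ | 10180.00 |  |  | 712600.00 | 1171180.00
x̄ = 712600.00 / 10180.00 = 70.00 mm
ȳ = 1171180.00 / 10180.00 = 115.05 mm

x̄ = 70.00 mm, ȳ = 115.05 mm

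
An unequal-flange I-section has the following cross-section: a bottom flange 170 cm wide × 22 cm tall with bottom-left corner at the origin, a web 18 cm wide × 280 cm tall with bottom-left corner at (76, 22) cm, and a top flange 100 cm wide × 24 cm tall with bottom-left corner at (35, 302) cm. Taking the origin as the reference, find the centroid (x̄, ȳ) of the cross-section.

bottom flange: A = 170 × 22 = 3740.00, centroid at (85.00, 11.00).
web: A = 18 × 280 = 5040.00, centroid at (85.00, 162.00).
top flange: A = 100 × 24 = 2400.00, centroid at (85.00, 314.00).
ΣA = 11180.00 cm², ΣAx̄ = 950300.00 cm³, ΣAȳ = 1611220.00 cm³.
x̄ = 950300.00/11180.00 = 85.00 cm; ȳ = 1611220.00/11180.00 = 144.12 cm.

x̄ = 85.00 cm, ȳ = 144.12 cm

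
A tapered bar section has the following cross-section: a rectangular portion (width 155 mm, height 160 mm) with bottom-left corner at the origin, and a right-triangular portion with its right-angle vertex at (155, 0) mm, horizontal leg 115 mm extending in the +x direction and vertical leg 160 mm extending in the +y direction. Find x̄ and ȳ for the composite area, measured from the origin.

Part | A | x̄ᵢ | ȳᵢ | A·x̄ᵢ | A·ȳᵢ
rectangular portion | 24800.00 | 77.50 | 80.00 | 1922000.00 | 1984000.00
triangular portion | 9200.00 | 193.33 | 53.33 | 1778666.67 | 490666.67
Σ | 34000.00 |  |  | 3700666.67 | 2474666.67
x̄ = 3700666.67 / 34000.00 = 108.84 mm
ȳ = 2474666.67 / 34000.00 = 72.78 mm

x̄ = 108.84 mm, ȳ = 72.78 mm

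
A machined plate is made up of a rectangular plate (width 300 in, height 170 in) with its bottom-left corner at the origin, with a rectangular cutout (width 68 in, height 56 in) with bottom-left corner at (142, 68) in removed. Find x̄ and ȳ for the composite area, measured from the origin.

Part | A | x̄ᵢ | ȳᵢ | A·x̄ᵢ | A·ȳᵢ
plate | 51000.00 | 150.00 | 85.00 | 7650000.00 | 4335000.00
hole | -3808.00 | 176.00 | 96.00 | -670208.00 | -365568.00
Σ | 47192.00 |  |  | 6979792.00 | 3969432.00
x̄ = 6979792.00 / 47192.00 = 147.90 in
ȳ = 3969432.00 / 47192.00 = 84.11 in

x̄ = 147.90 in, ȳ = 84.11 in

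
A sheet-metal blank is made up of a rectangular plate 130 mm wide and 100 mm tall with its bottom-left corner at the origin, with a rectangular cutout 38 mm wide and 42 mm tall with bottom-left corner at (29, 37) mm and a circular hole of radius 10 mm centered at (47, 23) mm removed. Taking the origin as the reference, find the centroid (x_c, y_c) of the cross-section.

x_c = 67.96 mm, y_c = 49.61 mm

plate: A = 130 × 100 = 13000.00, centroid at (65.00, 50.00).
hole 1: A = −(38 × 42) = -1596.00, centroid at (48.00, 58.00).
hole 2: A = −π·10² = -314.16, centroid at (47.00, 23.00).
ΣA = 11089.84 mm²
ΣAx_c = (13000.00)(65.00) + (-1596.00)(48.00) + (-314.16)(47.00) = 753626.51 mm³
ΣAy_c = (13000.00)(50.00) + (-1596.00)(58.00) + (-314.16)(23.00) = 550206.34 mm³
x_c = 753626.51 / 11089.84 = 67.96 mm
y_c = 550206.34 / 11089.84 = 49.61 mm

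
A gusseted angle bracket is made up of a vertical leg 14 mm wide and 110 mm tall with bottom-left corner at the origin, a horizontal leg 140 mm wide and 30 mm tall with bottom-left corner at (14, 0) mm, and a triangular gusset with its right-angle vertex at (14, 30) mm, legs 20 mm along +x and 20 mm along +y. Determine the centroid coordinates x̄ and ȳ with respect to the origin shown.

vertical leg: A = 14 × 110 = 1540.00, centroid at (7.00, 55.00).
horizontal leg: A = 140 × 30 = 4200.00, centroid at (84.00, 15.00).
gusset: A = ½·20·20 = 200.00, centroid at (20.67, 36.67).
ΣA = 5940.00 mm², ΣAx̄ = 367713.33 mm³, ΣAȳ = 155033.33 mm³.
x̄ = 367713.33/5940.00 = 61.90 mm; ȳ = 155033.33/5940.00 = 26.10 mm.

x̄ = 61.90 mm, ȳ = 26.10 mm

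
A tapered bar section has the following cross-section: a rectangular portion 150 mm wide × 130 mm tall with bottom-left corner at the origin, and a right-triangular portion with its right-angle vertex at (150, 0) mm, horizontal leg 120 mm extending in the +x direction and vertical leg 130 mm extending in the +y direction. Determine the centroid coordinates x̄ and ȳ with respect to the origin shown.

rectangular portion: A = 150 × 130 = 19500.00, centroid at (75.00, 65.00).
triangular portion: A = ½·120·130 = 7800.00, centroid at (190.00, 43.33).
ΣA = 27300.00 mm²
ΣAx̄ = (19500.00)(75.00) + (7800.00)(190.00) = 2944500.00 mm³
ΣAȳ = (19500.00)(65.00) + (7800.00)(43.33) = 1605500.00 mm³
x̄ = 2944500.00 / 27300.00 = 107.86 mm
ȳ = 1605500.00 / 27300.00 = 58.81 mm

x̄ = 107.86 mm, ȳ = 58.81 mm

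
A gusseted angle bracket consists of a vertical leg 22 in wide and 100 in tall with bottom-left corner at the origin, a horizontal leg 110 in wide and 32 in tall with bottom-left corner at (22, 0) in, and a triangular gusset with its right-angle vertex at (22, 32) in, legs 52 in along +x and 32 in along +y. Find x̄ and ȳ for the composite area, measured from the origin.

x̄ = 50.06 in, ȳ = 30.80 in

vertical leg: A = 22 × 100 = 2200.00, centroid at (11.00, 50.00).
horizontal leg: A = 110 × 32 = 3520.00, centroid at (77.00, 16.00).
gusset: A = ½·52·32 = 832.00, centroid at (39.33, 42.67).
ΣA = 6552.00 in²
ΣAx̄ = (2200.00)(11.00) + (3520.00)(77.00) + (832.00)(39.33) = 327965.33 in³
ΣAȳ = (2200.00)(50.00) + (3520.00)(16.00) + (832.00)(42.67) = 201818.67 in³
x̄ = 327965.33 / 6552.00 = 50.06 in
ȳ = 201818.67 / 6552.00 = 30.80 in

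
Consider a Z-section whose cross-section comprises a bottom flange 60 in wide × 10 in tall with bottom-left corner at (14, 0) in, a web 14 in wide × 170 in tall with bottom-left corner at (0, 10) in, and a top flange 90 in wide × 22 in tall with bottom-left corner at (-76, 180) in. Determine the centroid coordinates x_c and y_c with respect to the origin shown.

x_c = -3.69 in, y_c = 122.44 in

bottom flange: A = 60 × 10 = 600.00, centroid at (44.00, 5.00).
web: A = 14 × 170 = 2380.00, centroid at (7.00, 95.00).
top flange: A = 90 × 22 = 1980.00, centroid at (-31.00, 191.00).
ΣA = 4960.00 in²
ΣAx_c = (600.00)(44.00) + (2380.00)(7.00) + (1980.00)(-31.00) = -18320.00 in³
ΣAy_c = (600.00)(5.00) + (2380.00)(95.00) + (1980.00)(191.00) = 607280.00 in³
x_c = -18320.00 / 4960.00 = -3.69 in
y_c = 607280.00 / 4960.00 = 122.44 in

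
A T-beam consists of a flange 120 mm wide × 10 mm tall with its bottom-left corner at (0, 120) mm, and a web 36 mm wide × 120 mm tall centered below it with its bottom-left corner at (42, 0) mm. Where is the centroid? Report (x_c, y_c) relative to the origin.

Part | A | x̄ᵢ | ȳᵢ | A·x̄ᵢ | A·ȳᵢ
web | 4320.00 | 60.00 | 60.00 | 259200.00 | 259200.00
flange | 1200.00 | 60.00 | 125.00 | 72000.00 | 150000.00
Σ | 5520.00 |  |  | 331200.00 | 409200.00
x_c = 331200.00 / 5520.00 = 60.00 mm
y_c = 409200.00 / 5520.00 = 74.13 mm

x_c = 60.00 mm, y_c = 74.13 mm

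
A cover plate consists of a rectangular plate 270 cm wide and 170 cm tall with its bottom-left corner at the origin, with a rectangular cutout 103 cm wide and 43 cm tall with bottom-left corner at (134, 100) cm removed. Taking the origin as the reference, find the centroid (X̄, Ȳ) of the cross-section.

Part | A | x̄ᵢ | ȳᵢ | A·x̄ᵢ | A·ȳᵢ
plate | 45900.00 | 135.00 | 85.00 | 6196500.00 | 3901500.00
hole | -4429.00 | 185.50 | 121.50 | -821579.50 | -538123.50
Σ | 41471.00 |  |  | 5374920.50 | 3363376.50
X̄ = 5374920.50 / 41471.00 = 129.61 cm
Ȳ = 3363376.50 / 41471.00 = 81.10 cm

X̄ = 129.61 cm, Ȳ = 81.10 cm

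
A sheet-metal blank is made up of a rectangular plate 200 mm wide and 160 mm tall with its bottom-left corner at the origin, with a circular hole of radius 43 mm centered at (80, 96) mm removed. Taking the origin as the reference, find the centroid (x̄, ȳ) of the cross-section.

x̄ = 104.44 mm, ȳ = 76.45 mm

plate: A = 200 × 160 = 32000.00, centroid at (100.00, 80.00).
hole: A = −π·43² = -5808.80, centroid at (80.00, 96.00).
ΣA = 26191.20 mm²
ΣAx̄ = (32000.00)(100.00) + (-5808.80)(80.00) = 2735295.61 mm³
ΣAȳ = (32000.00)(80.00) + (-5808.80)(96.00) = 2002354.74 mm³
x̄ = 2735295.61 / 26191.20 = 104.44 mm
ȳ = 2002354.74 / 26191.20 = 76.45 mm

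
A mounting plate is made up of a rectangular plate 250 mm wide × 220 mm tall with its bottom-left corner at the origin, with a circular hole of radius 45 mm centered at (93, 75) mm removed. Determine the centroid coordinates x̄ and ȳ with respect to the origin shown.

plate: A = 250 × 220 = 55000.00, centroid at (125.00, 110.00).
hole: A = −π·45² = -6361.73, centroid at (93.00, 75.00).
ΣA = 48638.27 mm²
ΣAx̄ = (55000.00)(125.00) + (-6361.73)(93.00) = 6283359.56 mm³
ΣAȳ = (55000.00)(110.00) + (-6361.73)(75.00) = 5572870.62 mm³
x̄ = 6283359.56 / 48638.27 = 129.19 mm
ȳ = 5572870.62 / 48638.27 = 114.58 mm

x̄ = 129.19 mm, ȳ = 114.58 mm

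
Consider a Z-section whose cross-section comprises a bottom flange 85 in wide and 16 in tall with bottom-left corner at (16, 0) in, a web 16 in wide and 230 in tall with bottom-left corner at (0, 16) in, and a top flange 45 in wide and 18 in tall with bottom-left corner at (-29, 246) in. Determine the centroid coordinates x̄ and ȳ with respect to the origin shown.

Part | A | x̄ᵢ | ȳᵢ | A·x̄ᵢ | A·ȳᵢ
bottom flange | 1360.00 | 58.50 | 8.00 | 79560.00 | 10880.00
web | 3680.00 | 8.00 | 131.00 | 29440.00 | 482080.00
top flange | 810.00 | -6.50 | 255.00 | -5265.00 | 206550.00
Σ | 5850.00 |  |  | 103735.00 | 699510.00
x̄ = 103735.00 / 5850.00 = 17.73 in
ȳ = 699510.00 / 5850.00 = 119.57 in

x̄ = 17.73 in, ȳ = 119.57 in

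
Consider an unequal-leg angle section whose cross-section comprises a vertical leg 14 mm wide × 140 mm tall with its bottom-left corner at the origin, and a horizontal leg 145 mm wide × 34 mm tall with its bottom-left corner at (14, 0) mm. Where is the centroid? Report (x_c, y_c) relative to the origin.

x_c = 63.88 mm, y_c = 32.08 mm

vertical leg: A = 14 × 140 = 1960.00, centroid at (7.00, 70.00).
horizontal leg: A = 145 × 34 = 4930.00, centroid at (86.50, 17.00).
ΣA = 6890.00 mm², ΣAx_c = 440165.00 mm³, ΣAy_c = 221010.00 mm³.
x_c = 440165.00/6890.00 = 63.88 mm; y_c = 221010.00/6890.00 = 32.08 mm.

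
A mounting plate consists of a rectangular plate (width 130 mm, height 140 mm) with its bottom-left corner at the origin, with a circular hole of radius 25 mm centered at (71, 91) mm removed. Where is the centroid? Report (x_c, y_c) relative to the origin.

plate: A = 130 × 140 = 18200.00, centroid at (65.00, 70.00).
hole: A = −π·25² = -1963.50, centroid at (71.00, 91.00).
ΣA = 16236.50 mm², ΣAx_c = 1043591.83 mm³, ΣAy_c = 1095321.92 mm³.
x_c = 1043591.83/16236.50 = 64.27 mm; y_c = 1095321.92/16236.50 = 67.46 mm.

x_c = 64.27 mm, y_c = 67.46 mm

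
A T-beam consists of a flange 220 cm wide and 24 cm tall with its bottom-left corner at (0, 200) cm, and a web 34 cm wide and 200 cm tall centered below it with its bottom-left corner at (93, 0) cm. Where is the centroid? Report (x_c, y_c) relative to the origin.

x_c = 110.00 cm, y_c = 148.95 cm

web: A = 34 × 200 = 6800.00, centroid at (110.00, 100.00).
flange: A = 220 × 24 = 5280.00, centroid at (110.00, 212.00).
ΣA = 12080.00 cm², ΣAx_c = 1328800.00 cm³, ΣAy_c = 1799360.00 cm³.
x_c = 1328800.00/12080.00 = 110.00 cm; y_c = 1799360.00/12080.00 = 148.95 cm.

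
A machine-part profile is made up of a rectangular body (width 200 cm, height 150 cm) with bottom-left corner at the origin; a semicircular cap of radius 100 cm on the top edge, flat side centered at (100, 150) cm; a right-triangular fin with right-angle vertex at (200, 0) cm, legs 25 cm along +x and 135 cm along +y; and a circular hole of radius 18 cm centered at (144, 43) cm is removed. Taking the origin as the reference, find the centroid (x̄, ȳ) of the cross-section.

x̄ = 102.98 cm, ȳ = 114.39 cm

rectangular body: A = 200 × 150 = 30000.00, centroid at (100.00, 75.00).
semicircular top: A = ½π·100² = 15707.96, centroid at (100.00, 192.44).
triangular fin: A = ½·25·135 = 1687.50, centroid at (208.33, 45.00).
hole: A = −π·18² = -1017.88, centroid at (144.00, 43.00).
ΣA = 46377.59 cm²
ΣAx̄ = (30000.00)(100.00) + (15707.96)(100.00) + (1687.50)(208.33) + (-1017.88)(144.00) = 4775784.68 cm³
ΣAȳ = (30000.00)(75.00) + (15707.96)(192.44) + (1687.50)(45.00) + (-1017.88)(43.00) = 5305029.99 cm³
x̄ = 4775784.68 / 46377.59 = 102.98 cm
ȳ = 5305029.99 / 46377.59 = 114.39 cm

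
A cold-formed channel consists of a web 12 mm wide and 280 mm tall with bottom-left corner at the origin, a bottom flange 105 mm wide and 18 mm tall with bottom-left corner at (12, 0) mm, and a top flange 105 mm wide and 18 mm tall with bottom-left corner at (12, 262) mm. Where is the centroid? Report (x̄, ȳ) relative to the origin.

x̄ = 36.97 mm, ȳ = 140.00 mm

Part | A | x̄ᵢ | ȳᵢ | A·x̄ᵢ | A·ȳᵢ
web | 3360.00 | 6.00 | 140.00 | 20160.00 | 470400.00
bottom flange | 1890.00 | 64.50 | 9.00 | 121905.00 | 17010.00
top flange | 1890.00 | 64.50 | 271.00 | 121905.00 | 512190.00
Σ | 7140.00 |  |  | 263970.00 | 999600.00
x̄ = 263970.00 / 7140.00 = 36.97 mm
ȳ = 999600.00 / 7140.00 = 140.00 mm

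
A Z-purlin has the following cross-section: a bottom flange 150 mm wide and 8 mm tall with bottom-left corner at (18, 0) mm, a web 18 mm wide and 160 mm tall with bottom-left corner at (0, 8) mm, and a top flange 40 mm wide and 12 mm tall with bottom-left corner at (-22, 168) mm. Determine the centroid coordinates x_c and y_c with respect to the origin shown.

bottom flange: A = 150 × 8 = 1200.00, centroid at (93.00, 4.00).
web: A = 18 × 160 = 2880.00, centroid at (9.00, 88.00).
top flange: A = 40 × 12 = 480.00, centroid at (-2.00, 174.00).
ΣA = 4560.00 mm²
ΣAx_c = (1200.00)(93.00) + (2880.00)(9.00) + (480.00)(-2.00) = 136560.00 mm³
ΣAy_c = (1200.00)(4.00) + (2880.00)(88.00) + (480.00)(174.00) = 341760.00 mm³
x_c = 136560.00 / 4560.00 = 29.95 mm
y_c = 341760.00 / 4560.00 = 74.95 mm

x_c = 29.95 mm, y_c = 74.95 mm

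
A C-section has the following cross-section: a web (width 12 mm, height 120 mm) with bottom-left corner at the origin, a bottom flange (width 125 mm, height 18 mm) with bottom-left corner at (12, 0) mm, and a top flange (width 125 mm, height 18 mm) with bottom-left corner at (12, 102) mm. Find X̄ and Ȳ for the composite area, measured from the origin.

web: A = 12 × 120 = 1440.00, centroid at (6.00, 60.00).
bottom flange: A = 125 × 18 = 2250.00, centroid at (74.50, 9.00).
top flange: A = 125 × 18 = 2250.00, centroid at (74.50, 111.00).
ΣA = 5940.00 mm²
ΣAX̄ = (1440.00)(6.00) + (2250.00)(74.50) + (2250.00)(74.50) = 343890.00 mm³
ΣAȲ = (1440.00)(60.00) + (2250.00)(9.00) + (2250.00)(111.00) = 356400.00 mm³
X̄ = 343890.00 / 5940.00 = 57.89 mm
Ȳ = 356400.00 / 5940.00 = 60.00 mm

X̄ = 57.89 mm, Ȳ = 60.00 mm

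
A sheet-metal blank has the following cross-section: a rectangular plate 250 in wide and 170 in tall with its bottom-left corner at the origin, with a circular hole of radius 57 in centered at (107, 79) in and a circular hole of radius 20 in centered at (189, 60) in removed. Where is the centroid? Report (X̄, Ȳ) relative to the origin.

Part | A | x̄ᵢ | ȳᵢ | A·x̄ᵢ | A·ȳᵢ
plate | 42500.00 | 125.00 | 85.00 | 5312500.00 | 3612500.00
hole 1 | -10207.03 | 107.00 | 79.00 | -1092152.69 | -806355.73
hole 2 | -1256.64 | 189.00 | 60.00 | -237504.40 | -75398.22
Σ | 31036.33 |  |  | 3982842.90 | 2730746.05
X̄ = 3982842.90 / 31036.33 = 128.33 in
Ȳ = 2730746.05 / 31036.33 = 87.99 in

X̄ = 128.33 in, Ȳ = 87.99 in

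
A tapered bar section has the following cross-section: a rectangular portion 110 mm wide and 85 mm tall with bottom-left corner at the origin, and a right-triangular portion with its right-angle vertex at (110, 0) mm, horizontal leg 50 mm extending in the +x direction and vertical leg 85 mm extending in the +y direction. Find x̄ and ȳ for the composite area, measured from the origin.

Part | A | x̄ᵢ | ȳᵢ | A·x̄ᵢ | A·ȳᵢ
rectangular portion | 9350.00 | 55.00 | 42.50 | 514250.00 | 397375.00
triangular portion | 2125.00 | 126.67 | 28.33 | 269166.67 | 60208.33
Σ | 11475.00 |  |  | 783416.67 | 457583.33
x̄ = 783416.67 / 11475.00 = 68.27 mm
ȳ = 457583.33 / 11475.00 = 39.88 mm

x̄ = 68.27 mm, ȳ = 39.88 mm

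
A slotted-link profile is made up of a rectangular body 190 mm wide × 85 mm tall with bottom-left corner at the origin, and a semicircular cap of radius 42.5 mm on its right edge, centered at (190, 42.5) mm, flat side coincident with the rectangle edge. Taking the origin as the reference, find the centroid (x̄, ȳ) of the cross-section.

x̄ = 111.89 mm, ȳ = 42.50 mm

rectangular body: A = 190 × 85 = 16150.00, centroid at (95.00, 42.50).
semicircular end: A = ½π·42.5² = 2837.25, centroid at (208.04, 42.50).
ΣA = 18987.25 mm²
ΣAx̄ = (16150.00)(95.00) + (2837.25)(208.04) = 2124504.75 mm³
ΣAȳ = (16150.00)(42.50) + (2837.25)(42.50) = 806958.16 mm³
x̄ = 2124504.75 / 18987.25 = 111.89 mm
ȳ = 806958.16 / 18987.25 = 42.50 mm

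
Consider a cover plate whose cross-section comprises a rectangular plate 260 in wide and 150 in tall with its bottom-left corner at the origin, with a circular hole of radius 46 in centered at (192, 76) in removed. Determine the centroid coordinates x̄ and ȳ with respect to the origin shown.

Part | A | x̄ᵢ | ȳᵢ | A·x̄ᵢ | A·ȳᵢ
plate | 39000.00 | 130.00 | 75.00 | 5070000.00 | 2925000.00
hole | -6647.61 | 192.00 | 76.00 | -1276341.13 | -505218.36
Σ | 32352.39 |  |  | 3793658.87 | 2419781.64
x̄ = 3793658.87 / 32352.39 = 117.26 in
ȳ = 2419781.64 / 32352.39 = 74.79 in

x̄ = 117.26 in, ȳ = 74.79 in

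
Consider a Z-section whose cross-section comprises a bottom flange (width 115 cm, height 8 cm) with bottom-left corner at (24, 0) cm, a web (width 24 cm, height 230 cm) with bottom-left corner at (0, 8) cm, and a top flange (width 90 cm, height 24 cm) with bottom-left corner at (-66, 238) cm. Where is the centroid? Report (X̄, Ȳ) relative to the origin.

X̄ = 11.15 cm, Ȳ = 142.17 cm

bottom flange: A = 115 × 8 = 920.00, centroid at (81.50, 4.00).
web: A = 24 × 230 = 5520.00, centroid at (12.00, 123.00).
top flange: A = 90 × 24 = 2160.00, centroid at (-21.00, 250.00).
ΣA = 8600.00 cm²
ΣAX̄ = (920.00)(81.50) + (5520.00)(12.00) + (2160.00)(-21.00) = 95860.00 cm³
ΣAȲ = (920.00)(4.00) + (5520.00)(123.00) + (2160.00)(250.00) = 1222640.00 cm³
X̄ = 95860.00 / 8600.00 = 11.15 cm
Ȳ = 1222640.00 / 8600.00 = 142.17 cm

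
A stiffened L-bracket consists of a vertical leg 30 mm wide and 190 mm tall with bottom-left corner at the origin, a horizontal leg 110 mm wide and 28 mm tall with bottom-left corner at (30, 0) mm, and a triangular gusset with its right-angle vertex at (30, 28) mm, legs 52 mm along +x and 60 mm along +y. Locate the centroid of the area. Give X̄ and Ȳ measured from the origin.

Part | A | x̄ᵢ | ȳᵢ | A·x̄ᵢ | A·ȳᵢ
vertical leg | 5700.00 | 15.00 | 95.00 | 85500.00 | 541500.00
horizontal leg | 3080.00 | 85.00 | 14.00 | 261800.00 | 43120.00
gusset | 1560.00 | 47.33 | 48.00 | 73840.00 | 74880.00
Σ | 10340.00 |  |  | 421140.00 | 659500.00
X̄ = 421140.00 / 10340.00 = 40.73 mm
Ȳ = 659500.00 / 10340.00 = 63.78 mm

X̄ = 40.73 mm, Ȳ = 63.78 mm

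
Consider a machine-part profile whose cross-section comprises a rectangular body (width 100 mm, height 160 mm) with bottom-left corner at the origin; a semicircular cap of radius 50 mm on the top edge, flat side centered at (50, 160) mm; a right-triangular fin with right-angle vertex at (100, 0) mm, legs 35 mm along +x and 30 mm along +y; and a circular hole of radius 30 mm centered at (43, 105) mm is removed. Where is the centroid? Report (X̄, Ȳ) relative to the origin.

X̄ = 52.96 mm, Ȳ = 96.46 mm

rectangular body: A = 100 × 160 = 16000.00, centroid at (50.00, 80.00).
semicircular top: A = ½π·50² = 3926.99, centroid at (50.00, 181.22).
triangular fin: A = ½·35·30 = 525.00, centroid at (111.67, 10.00).
hole: A = −π·30² = -2827.43, centroid at (43.00, 105.00).
ΣA = 17624.56 mm²
ΣAX̄ = (16000.00)(50.00) + (3926.99)(50.00) + (525.00)(111.67) + (-2827.43)(43.00) = 933394.91 mm³
ΣAȲ = (16000.00)(80.00) + (3926.99)(181.22) + (525.00)(10.00) + (-2827.43)(105.00) = 1700021.36 mm³
X̄ = 933394.91 / 17624.56 = 52.96 mm
Ȳ = 1700021.36 / 17624.56 = 96.46 mm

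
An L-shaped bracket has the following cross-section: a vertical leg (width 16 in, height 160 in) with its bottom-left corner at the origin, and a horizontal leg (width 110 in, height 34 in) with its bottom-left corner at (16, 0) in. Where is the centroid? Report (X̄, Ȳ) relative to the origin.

vertical leg: A = 16 × 160 = 2560.00, centroid at (8.00, 80.00).
horizontal leg: A = 110 × 34 = 3740.00, centroid at (71.00, 17.00).
ΣA = 6300.00 in²
ΣAX̄ = (2560.00)(8.00) + (3740.00)(71.00) = 286020.00 in³
ΣAȲ = (2560.00)(80.00) + (3740.00)(17.00) = 268380.00 in³
X̄ = 286020.00 / 6300.00 = 45.40 in
Ȳ = 268380.00 / 6300.00 = 42.60 in

X̄ = 45.40 in, Ȳ = 42.60 in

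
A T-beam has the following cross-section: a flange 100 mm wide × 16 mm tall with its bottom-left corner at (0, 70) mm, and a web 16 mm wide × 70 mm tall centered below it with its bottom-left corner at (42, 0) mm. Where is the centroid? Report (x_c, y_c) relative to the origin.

Part | A | x̄ᵢ | ȳᵢ | A·x̄ᵢ | A·ȳᵢ
web | 1120.00 | 50.00 | 35.00 | 56000.00 | 39200.00
flange | 1600.00 | 50.00 | 78.00 | 80000.00 | 124800.00
Σ | 2720.00 |  |  | 136000.00 | 164000.00
x_c = 136000.00 / 2720.00 = 50.00 mm
y_c = 164000.00 / 2720.00 = 60.29 mm

x_c = 50.00 mm, y_c = 60.29 mm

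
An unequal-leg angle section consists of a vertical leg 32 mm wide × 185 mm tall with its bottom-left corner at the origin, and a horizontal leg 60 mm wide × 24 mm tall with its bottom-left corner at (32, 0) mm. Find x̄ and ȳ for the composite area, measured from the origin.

x̄ = 25.00 mm, ȳ = 76.75 mm

vertical leg: A = 32 × 185 = 5920.00, centroid at (16.00, 92.50).
horizontal leg: A = 60 × 24 = 1440.00, centroid at (62.00, 12.00).
ΣA = 7360.00 mm²
ΣAx̄ = (5920.00)(16.00) + (1440.00)(62.00) = 184000.00 mm³
ΣAȳ = (5920.00)(92.50) + (1440.00)(12.00) = 564880.00 mm³
x̄ = 184000.00 / 7360.00 = 25.00 mm
ȳ = 564880.00 / 7360.00 = 76.75 mm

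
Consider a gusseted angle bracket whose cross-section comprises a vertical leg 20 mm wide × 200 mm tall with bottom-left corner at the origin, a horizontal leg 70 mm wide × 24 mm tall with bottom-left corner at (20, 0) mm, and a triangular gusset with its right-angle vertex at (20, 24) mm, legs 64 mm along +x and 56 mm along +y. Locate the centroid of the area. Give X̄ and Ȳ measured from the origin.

X̄ = 27.63 mm, Ȳ = 66.46 mm

vertical leg: A = 20 × 200 = 4000.00, centroid at (10.00, 100.00).
horizontal leg: A = 70 × 24 = 1680.00, centroid at (55.00, 12.00).
gusset: A = ½·64·56 = 1792.00, centroid at (41.33, 42.67).
ΣA = 7472.00 mm²
ΣAX̄ = (4000.00)(10.00) + (1680.00)(55.00) + (1792.00)(41.33) = 206469.33 mm³
ΣAȲ = (4000.00)(100.00) + (1680.00)(12.00) + (1792.00)(42.67) = 496618.67 mm³
X̄ = 206469.33 / 7472.00 = 27.63 mm
Ȳ = 496618.67 / 7472.00 = 66.46 mm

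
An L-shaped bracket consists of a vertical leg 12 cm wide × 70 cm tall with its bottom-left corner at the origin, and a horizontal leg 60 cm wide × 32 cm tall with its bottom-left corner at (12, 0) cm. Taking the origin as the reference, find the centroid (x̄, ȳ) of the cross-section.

x̄ = 31.04 cm, ȳ = 21.78 cm

vertical leg: A = 12 × 70 = 840.00, centroid at (6.00, 35.00).
horizontal leg: A = 60 × 32 = 1920.00, centroid at (42.00, 16.00).
ΣA = 2760.00 cm²
ΣAx̄ = (840.00)(6.00) + (1920.00)(42.00) = 85680.00 cm³
ΣAȳ = (840.00)(35.00) + (1920.00)(16.00) = 60120.00 cm³
x̄ = 85680.00 / 2760.00 = 31.04 cm
ȳ = 60120.00 / 2760.00 = 21.78 cm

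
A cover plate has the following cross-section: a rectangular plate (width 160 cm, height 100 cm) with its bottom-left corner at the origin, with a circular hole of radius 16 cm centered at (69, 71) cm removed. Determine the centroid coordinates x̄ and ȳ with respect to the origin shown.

x̄ = 80.58 cm, ȳ = 48.89 cm

plate: A = 160 × 100 = 16000.00, centroid at (80.00, 50.00).
hole: A = −π·16² = -804.25, centroid at (69.00, 71.00).
ΣA = 15195.75 cm²
ΣAx̄ = (16000.00)(80.00) + (-804.25)(69.00) = 1224506.91 cm³
ΣAȳ = (16000.00)(50.00) + (-804.25)(71.00) = 742898.41 cm³
x̄ = 1224506.91 / 15195.75 = 80.58 cm
ȳ = 742898.41 / 15195.75 = 48.89 cm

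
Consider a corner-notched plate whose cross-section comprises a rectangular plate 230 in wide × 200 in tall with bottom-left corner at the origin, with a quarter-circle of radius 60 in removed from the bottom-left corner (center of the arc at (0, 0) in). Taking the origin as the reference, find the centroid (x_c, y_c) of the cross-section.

Part | A | x̄ᵢ | ȳᵢ | A·x̄ᵢ | A·ȳᵢ
plate | 46000.00 | 115.00 | 100.00 | 5290000.00 | 4600000.00
removed quarter-circle | -2827.43 | 25.46 | 25.46 | -72000.00 | -72000.00
Σ | 43172.57 |  |  | 5218000.00 | 4528000.00
x_c = 5218000.00 / 43172.57 = 120.86 in
y_c = 4528000.00 / 43172.57 = 104.88 in

x_c = 120.86 in, y_c = 104.88 in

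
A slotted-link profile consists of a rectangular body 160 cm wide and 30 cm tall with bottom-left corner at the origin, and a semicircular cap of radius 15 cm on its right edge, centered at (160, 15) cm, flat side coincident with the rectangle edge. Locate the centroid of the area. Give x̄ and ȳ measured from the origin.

rectangular body: A = 160 × 30 = 4800.00, centroid at (80.00, 15.00).
semicircular end: A = ½π·15² = 353.43, centroid at (166.37, 15.00).
ΣA = 5153.43 cm², ΣAx̄ = 442798.67 cm³, ΣAȳ = 77301.44 cm³.
x̄ = 442798.67/5153.43 = 85.92 cm; ȳ = 77301.44/5153.43 = 15.00 cm.

x̄ = 85.92 cm, ȳ = 15.00 cm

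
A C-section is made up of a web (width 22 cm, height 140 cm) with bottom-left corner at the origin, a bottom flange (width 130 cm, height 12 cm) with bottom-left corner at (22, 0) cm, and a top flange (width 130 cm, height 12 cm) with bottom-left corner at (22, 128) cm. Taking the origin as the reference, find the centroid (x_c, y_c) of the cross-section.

x_c = 49.25 cm, y_c = 70.00 cm

web: A = 22 × 140 = 3080.00, centroid at (11.00, 70.00).
bottom flange: A = 130 × 12 = 1560.00, centroid at (87.00, 6.00).
top flange: A = 130 × 12 = 1560.00, centroid at (87.00, 134.00).
ΣA = 6200.00 cm²
ΣAx_c = (3080.00)(11.00) + (1560.00)(87.00) + (1560.00)(87.00) = 305320.00 cm³
ΣAy_c = (3080.00)(70.00) + (1560.00)(6.00) + (1560.00)(134.00) = 434000.00 cm³
x_c = 305320.00 / 6200.00 = 49.25 cm
y_c = 434000.00 / 6200.00 = 70.00 cm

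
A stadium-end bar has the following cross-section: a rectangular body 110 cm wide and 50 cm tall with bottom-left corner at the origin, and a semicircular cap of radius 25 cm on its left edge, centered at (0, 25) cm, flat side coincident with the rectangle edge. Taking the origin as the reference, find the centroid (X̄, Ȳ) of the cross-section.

X̄ = 45.06 cm, Ȳ = 25.00 cm

Part | A | x̄ᵢ | ȳᵢ | A·x̄ᵢ | A·ȳᵢ
rectangular body | 5500.00 | 55.00 | 25.00 | 302500.00 | 137500.00
semicircular end | 981.75 | -10.61 | 25.00 | -10416.67 | 24543.69
Σ | 6481.75 |  |  | 292083.33 | 162043.69
X̄ = 292083.33 / 6481.75 = 45.06 cm
Ȳ = 162043.69 / 6481.75 = 25.00 cm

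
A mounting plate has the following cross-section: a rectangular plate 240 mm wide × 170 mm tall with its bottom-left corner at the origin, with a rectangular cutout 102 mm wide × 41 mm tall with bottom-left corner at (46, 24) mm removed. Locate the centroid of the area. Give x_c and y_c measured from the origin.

Part | A | x̄ᵢ | ȳᵢ | A·x̄ᵢ | A·ȳᵢ
plate | 40800.00 | 120.00 | 85.00 | 4896000.00 | 3468000.00
hole | -4182.00 | 97.00 | 44.50 | -405654.00 | -186099.00
Σ | 36618.00 |  |  | 4490346.00 | 3281901.00
x_c = 4490346.00 / 36618.00 = 122.63 mm
y_c = 3281901.00 / 36618.00 = 89.63 mm

x_c = 122.63 mm, y_c = 89.63 mm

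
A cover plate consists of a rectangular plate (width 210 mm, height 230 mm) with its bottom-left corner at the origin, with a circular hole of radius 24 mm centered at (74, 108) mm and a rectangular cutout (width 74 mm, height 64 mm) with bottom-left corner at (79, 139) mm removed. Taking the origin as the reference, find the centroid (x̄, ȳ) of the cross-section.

plate: A = 210 × 230 = 48300.00, centroid at (105.00, 115.00).
hole 1: A = −π·24² = -1809.56, centroid at (74.00, 108.00).
hole 2: A = −(74 × 64) = -4736.00, centroid at (116.00, 171.00).
ΣA = 41754.44 mm², ΣAx̄ = 4388216.75 mm³, ΣAȳ = 4549211.80 mm³.
x̄ = 4388216.75/41754.44 = 105.10 mm; ȳ = 4549211.80/41754.44 = 108.95 mm.

x̄ = 105.10 mm, ȳ = 108.95 mm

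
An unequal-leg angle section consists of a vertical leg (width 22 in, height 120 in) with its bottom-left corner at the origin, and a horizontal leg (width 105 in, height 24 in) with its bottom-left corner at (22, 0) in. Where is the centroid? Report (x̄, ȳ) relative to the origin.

Part | A | x̄ᵢ | ȳᵢ | A·x̄ᵢ | A·ȳᵢ
vertical leg | 2640.00 | 11.00 | 60.00 | 29040.00 | 158400.00
horizontal leg | 2520.00 | 74.50 | 12.00 | 187740.00 | 30240.00
Σ | 5160.00 |  |  | 216780.00 | 188640.00
x̄ = 216780.00 / 5160.00 = 42.01 in
ȳ = 188640.00 / 5160.00 = 36.56 in

x̄ = 42.01 in, ȳ = 36.56 in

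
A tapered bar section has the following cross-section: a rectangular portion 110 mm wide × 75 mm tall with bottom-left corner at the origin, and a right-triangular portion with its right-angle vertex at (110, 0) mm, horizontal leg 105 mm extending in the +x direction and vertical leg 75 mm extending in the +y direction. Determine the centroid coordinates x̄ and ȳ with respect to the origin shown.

Part | A | x̄ᵢ | ȳᵢ | A·x̄ᵢ | A·ȳᵢ
rectangular portion | 8250.00 | 55.00 | 37.50 | 453750.00 | 309375.00
triangular portion | 3937.50 | 145.00 | 25.00 | 570937.50 | 98437.50
Σ | 12187.50 |  |  | 1024687.50 | 407812.50
x̄ = 1024687.50 / 12187.50 = 84.08 mm
ȳ = 407812.50 / 12187.50 = 33.46 mm

x̄ = 84.08 mm, ȳ = 33.46 mm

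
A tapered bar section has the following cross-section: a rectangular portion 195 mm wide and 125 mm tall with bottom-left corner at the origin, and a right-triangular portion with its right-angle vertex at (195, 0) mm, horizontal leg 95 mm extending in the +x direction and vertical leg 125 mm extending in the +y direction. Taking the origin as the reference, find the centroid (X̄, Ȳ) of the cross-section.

X̄ = 122.80 mm, Ȳ = 58.42 mm

rectangular portion: A = 195 × 125 = 24375.00, centroid at (97.50, 62.50).
triangular portion: A = ½·95·125 = 5937.50, centroid at (226.67, 41.67).
ΣA = 30312.50 mm², ΣAX̄ = 3722395.83 mm³, ΣAȲ = 1770833.33 mm³.
X̄ = 3722395.83/30312.50 = 122.80 mm; Ȳ = 1770833.33/30312.50 = 58.42 mm.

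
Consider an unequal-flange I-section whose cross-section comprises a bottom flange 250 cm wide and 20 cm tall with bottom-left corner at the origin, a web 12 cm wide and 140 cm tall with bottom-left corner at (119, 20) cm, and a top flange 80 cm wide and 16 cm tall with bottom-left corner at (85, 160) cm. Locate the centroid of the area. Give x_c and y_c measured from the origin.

bottom flange: A = 250 × 20 = 5000.00, centroid at (125.00, 10.00).
web: A = 12 × 140 = 1680.00, centroid at (125.00, 90.00).
top flange: A = 80 × 16 = 1280.00, centroid at (125.00, 168.00).
ΣA = 7960.00 cm²
ΣAx_c = (5000.00)(125.00) + (1680.00)(125.00) + (1280.00)(125.00) = 995000.00 cm³
ΣAy_c = (5000.00)(10.00) + (1680.00)(90.00) + (1280.00)(168.00) = 416240.00 cm³
x_c = 995000.00 / 7960.00 = 125.00 cm
y_c = 416240.00 / 7960.00 = 52.29 cm

x_c = 125.00 cm, y_c = 52.29 cm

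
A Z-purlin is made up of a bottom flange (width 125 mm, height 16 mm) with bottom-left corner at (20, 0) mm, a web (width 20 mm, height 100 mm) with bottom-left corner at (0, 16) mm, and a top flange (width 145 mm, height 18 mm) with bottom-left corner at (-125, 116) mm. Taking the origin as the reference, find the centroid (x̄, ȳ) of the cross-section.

Part | A | x̄ᵢ | ȳᵢ | A·x̄ᵢ | A·ȳᵢ
bottom flange | 2000.00 | 82.50 | 8.00 | 165000.00 | 16000.00
web | 2000.00 | 10.00 | 66.00 | 20000.00 | 132000.00
top flange | 2610.00 | -52.50 | 125.00 | -137025.00 | 326250.00
Σ | 6610.00 |  |  | 47975.00 | 474250.00
x̄ = 47975.00 / 6610.00 = 7.26 mm
ȳ = 474250.00 / 6610.00 = 71.75 mm

x̄ = 7.26 mm, ȳ = 71.75 mm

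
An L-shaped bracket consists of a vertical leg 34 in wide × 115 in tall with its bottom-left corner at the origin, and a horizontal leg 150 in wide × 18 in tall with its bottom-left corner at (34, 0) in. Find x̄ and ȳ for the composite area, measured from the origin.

x̄ = 54.58 in, ȳ = 37.69 in

vertical leg: A = 34 × 115 = 3910.00, centroid at (17.00, 57.50).
horizontal leg: A = 150 × 18 = 2700.00, centroid at (109.00, 9.00).
ΣA = 6610.00 in², ΣAx̄ = 360770.00 in³, ΣAȳ = 249125.00 in³.
x̄ = 360770.00/6610.00 = 54.58 in; ȳ = 249125.00/6610.00 = 37.69 in.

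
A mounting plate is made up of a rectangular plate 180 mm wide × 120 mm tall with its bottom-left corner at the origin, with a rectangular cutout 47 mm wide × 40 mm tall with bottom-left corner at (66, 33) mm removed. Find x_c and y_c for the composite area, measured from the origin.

x_c = 90.05 mm, y_c = 60.67 mm

plate: A = 180 × 120 = 21600.00, centroid at (90.00, 60.00).
hole: A = −(47 × 40) = -1880.00, centroid at (89.50, 53.00).
ΣA = 19720.00 mm², ΣAx_c = 1775740.00 mm³, ΣAy_c = 1196360.00 mm³.
x_c = 1775740.00/19720.00 = 90.05 mm; y_c = 1196360.00/19720.00 = 60.67 mm.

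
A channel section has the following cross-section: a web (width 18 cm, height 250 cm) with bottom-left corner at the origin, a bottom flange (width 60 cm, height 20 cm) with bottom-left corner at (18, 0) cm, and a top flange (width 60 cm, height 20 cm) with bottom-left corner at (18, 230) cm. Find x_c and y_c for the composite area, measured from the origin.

x_c = 22.57 cm, y_c = 125.00 cm

Part | A | x̄ᵢ | ȳᵢ | A·x̄ᵢ | A·ȳᵢ
web | 4500.00 | 9.00 | 125.00 | 40500.00 | 562500.00
bottom flange | 1200.00 | 48.00 | 10.00 | 57600.00 | 12000.00
top flange | 1200.00 | 48.00 | 240.00 | 57600.00 | 288000.00
Σ | 6900.00 |  |  | 155700.00 | 862500.00
x_c = 155700.00 / 6900.00 = 22.57 cm
y_c = 862500.00 / 6900.00 = 125.00 cm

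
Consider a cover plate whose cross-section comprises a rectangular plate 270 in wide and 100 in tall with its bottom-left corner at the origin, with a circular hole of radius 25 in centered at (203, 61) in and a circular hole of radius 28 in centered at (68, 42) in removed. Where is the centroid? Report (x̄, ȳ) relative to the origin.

x̄ = 136.40 in, ȳ = 49.92 in

plate: A = 270 × 100 = 27000.00, centroid at (135.00, 50.00).
hole 1: A = −π·25² = -1963.50, centroid at (203.00, 61.00).
hole 2: A = −π·28² = -2463.01, centroid at (68.00, 42.00).
ΣA = 22573.50 in², ΣAx̄ = 3078925.84 in³, ΣAȳ = 1126780.42 in³.
x̄ = 3078925.84/22573.50 = 136.40 in; ȳ = 1126780.42/22573.50 = 49.92 in.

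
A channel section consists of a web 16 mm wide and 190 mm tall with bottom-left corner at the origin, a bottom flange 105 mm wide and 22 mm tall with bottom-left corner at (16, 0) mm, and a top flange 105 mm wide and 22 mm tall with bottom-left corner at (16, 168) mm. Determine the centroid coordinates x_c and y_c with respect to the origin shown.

x_c = 44.49 mm, y_c = 95.00 mm

web: A = 16 × 190 = 3040.00, centroid at (8.00, 95.00).
bottom flange: A = 105 × 22 = 2310.00, centroid at (68.50, 11.00).
top flange: A = 105 × 22 = 2310.00, centroid at (68.50, 179.00).
ΣA = 7660.00 mm², ΣAx_c = 340790.00 mm³, ΣAy_c = 727700.00 mm³.
x_c = 340790.00/7660.00 = 44.49 mm; y_c = 727700.00/7660.00 = 95.00 mm.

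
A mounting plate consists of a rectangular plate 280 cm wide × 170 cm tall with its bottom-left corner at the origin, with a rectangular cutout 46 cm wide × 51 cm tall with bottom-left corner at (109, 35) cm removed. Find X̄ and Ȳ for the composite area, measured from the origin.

X̄ = 140.41 cm, Ȳ = 86.27 cm

plate: A = 280 × 170 = 47600.00, centroid at (140.00, 85.00).
hole: A = −(46 × 51) = -2346.00, centroid at (132.00, 60.50).
ΣA = 45254.00 cm², ΣAX̄ = 6354328.00 cm³, ΣAȲ = 3904067.00 cm³.
X̄ = 6354328.00/45254.00 = 140.41 cm; Ȳ = 3904067.00/45254.00 = 86.27 cm.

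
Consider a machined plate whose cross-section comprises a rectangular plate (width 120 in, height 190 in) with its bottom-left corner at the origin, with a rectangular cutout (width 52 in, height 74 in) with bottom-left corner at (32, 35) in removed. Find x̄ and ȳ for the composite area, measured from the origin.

plate: A = 120 × 190 = 22800.00, centroid at (60.00, 95.00).
hole: A = −(52 × 74) = -3848.00, centroid at (58.00, 72.00).
ΣA = 18952.00 in², ΣAx̄ = 1144816.00 in³, ΣAȳ = 1888944.00 in³.
x̄ = 1144816.00/18952.00 = 60.41 in; ȳ = 1888944.00/18952.00 = 99.67 in.

x̄ = 60.41 in, ȳ = 99.67 in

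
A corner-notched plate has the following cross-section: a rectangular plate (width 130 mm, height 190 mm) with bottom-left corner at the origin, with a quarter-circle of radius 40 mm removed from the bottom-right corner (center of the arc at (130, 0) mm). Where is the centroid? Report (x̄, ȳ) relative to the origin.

x̄ = 62.43 mm, ȳ = 99.18 mm

plate: A = 130 × 190 = 24700.00, centroid at (65.00, 95.00).
removed quarter-circle: A = −¼π·40² = -1256.64, centroid at (113.02, 16.98).
ΣA = 23443.36 mm²
ΣAx̄ = (24700.00)(65.00) + (-1256.64)(113.02) = 1463470.52 mm³
ΣAȳ = (24700.00)(95.00) + (-1256.64)(16.98) = 2325166.67 mm³
x̄ = 1463470.52 / 23443.36 = 62.43 mm
ȳ = 2325166.67 / 23443.36 = 99.18 mm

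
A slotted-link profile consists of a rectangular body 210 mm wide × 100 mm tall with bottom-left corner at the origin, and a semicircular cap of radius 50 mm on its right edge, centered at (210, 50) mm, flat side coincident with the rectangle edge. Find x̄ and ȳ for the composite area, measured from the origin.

x̄ = 124.88 mm, ȳ = 50.00 mm

Part | A | x̄ᵢ | ȳᵢ | A·x̄ᵢ | A·ȳᵢ
rectangular body | 21000.00 | 105.00 | 50.00 | 2205000.00 | 1050000.00
semicircular end | 3926.99 | 231.22 | 50.00 | 908001.40 | 196349.54
Σ | 24926.99 |  |  | 3113001.40 | 1246349.54
x̄ = 3113001.40 / 24926.99 = 124.88 mm
ȳ = 1246349.54 / 24926.99 = 50.00 mm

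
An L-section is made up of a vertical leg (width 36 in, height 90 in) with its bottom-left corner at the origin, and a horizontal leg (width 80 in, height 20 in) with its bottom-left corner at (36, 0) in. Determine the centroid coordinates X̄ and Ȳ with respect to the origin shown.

Part | A | x̄ᵢ | ȳᵢ | A·x̄ᵢ | A·ȳᵢ
vertical leg | 3240.00 | 18.00 | 45.00 | 58320.00 | 145800.00
horizontal leg | 1600.00 | 76.00 | 10.00 | 121600.00 | 16000.00
Σ | 4840.00 |  |  | 179920.00 | 161800.00
X̄ = 179920.00 / 4840.00 = 37.17 in
Ȳ = 161800.00 / 4840.00 = 33.43 in

X̄ = 37.17 in, Ȳ = 33.43 in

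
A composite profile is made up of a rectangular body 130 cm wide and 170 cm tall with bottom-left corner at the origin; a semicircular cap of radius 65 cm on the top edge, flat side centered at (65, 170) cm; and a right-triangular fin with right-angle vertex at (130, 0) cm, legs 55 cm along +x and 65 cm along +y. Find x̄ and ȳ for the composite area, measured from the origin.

x̄ = 69.88 cm, ȳ = 105.77 cm

Part | A | x̄ᵢ | ȳᵢ | A·x̄ᵢ | A·ȳᵢ
rectangular body | 22100.00 | 65.00 | 85.00 | 1436500.00 | 1878500.00
semicircular top | 6636.61 | 65.00 | 197.59 | 431379.94 | 1311307.80
triangular fin | 1787.50 | 148.33 | 21.67 | 265145.83 | 38729.17
Σ | 30524.11 |  |  | 2133025.77 | 3228536.96
x̄ = 2133025.77 / 30524.11 = 69.88 cm
ȳ = 3228536.96 / 30524.11 = 105.77 cm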